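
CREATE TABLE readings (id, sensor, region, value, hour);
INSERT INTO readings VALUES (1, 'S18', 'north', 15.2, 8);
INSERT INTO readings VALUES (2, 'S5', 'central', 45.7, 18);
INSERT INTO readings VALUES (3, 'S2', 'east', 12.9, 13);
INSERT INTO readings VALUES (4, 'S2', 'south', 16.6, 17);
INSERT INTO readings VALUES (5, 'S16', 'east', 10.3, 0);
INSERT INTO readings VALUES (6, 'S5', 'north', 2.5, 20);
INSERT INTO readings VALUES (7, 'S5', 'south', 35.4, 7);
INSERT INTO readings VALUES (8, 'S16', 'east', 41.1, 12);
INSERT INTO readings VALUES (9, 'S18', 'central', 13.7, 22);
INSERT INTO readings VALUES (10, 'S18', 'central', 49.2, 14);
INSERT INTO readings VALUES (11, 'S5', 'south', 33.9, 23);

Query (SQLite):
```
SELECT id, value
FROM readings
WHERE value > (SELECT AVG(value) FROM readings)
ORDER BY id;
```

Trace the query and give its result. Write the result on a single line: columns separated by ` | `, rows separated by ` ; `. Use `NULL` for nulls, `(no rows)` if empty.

Scalar subquery: AVG(value) over all readings rows = 25.136364 (≈; comparison uses full precision).
Keep rows where value > that value.

2 | 45.7 ; 7 | 35.4 ; 8 | 41.1 ; 10 | 49.2 ; 11 | 33.9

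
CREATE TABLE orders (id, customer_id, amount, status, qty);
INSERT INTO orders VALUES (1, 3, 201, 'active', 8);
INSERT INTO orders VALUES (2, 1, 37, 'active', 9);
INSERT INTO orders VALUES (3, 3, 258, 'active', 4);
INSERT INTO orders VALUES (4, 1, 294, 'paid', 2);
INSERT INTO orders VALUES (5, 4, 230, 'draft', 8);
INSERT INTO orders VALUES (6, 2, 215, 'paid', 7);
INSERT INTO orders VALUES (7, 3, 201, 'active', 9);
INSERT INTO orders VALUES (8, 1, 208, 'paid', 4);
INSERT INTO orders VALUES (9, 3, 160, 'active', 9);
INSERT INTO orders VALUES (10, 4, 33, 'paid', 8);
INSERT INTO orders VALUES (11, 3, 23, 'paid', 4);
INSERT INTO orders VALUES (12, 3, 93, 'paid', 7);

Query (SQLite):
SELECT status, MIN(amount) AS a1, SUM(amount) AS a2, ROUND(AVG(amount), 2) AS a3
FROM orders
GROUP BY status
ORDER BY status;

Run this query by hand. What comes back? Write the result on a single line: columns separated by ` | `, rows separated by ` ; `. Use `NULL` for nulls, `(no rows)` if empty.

Group orders by status.
Per group compute: MIN(amount), SUM(amount), ROUND(AVG(amount), 2).
  active: ids {1, 2, 3, 7, 9} → MIN(amount)=37, SUM(amount)=857, ROUND(AVG(amount), 2)=171.4
  draft: ids {5} → MIN(amount)=230, SUM(amount)=230, ROUND(AVG(amount), 2)=230
  paid: ids {4, 6, 8, 10, 11, 12} → MIN(amount)=23, SUM(amount)=866, ROUND(AVG(amount), 2)=144.33

active | 37 | 857 | 171.4 ; draft | 230 | 230 | 230 ; paid | 23 | 866 | 144.33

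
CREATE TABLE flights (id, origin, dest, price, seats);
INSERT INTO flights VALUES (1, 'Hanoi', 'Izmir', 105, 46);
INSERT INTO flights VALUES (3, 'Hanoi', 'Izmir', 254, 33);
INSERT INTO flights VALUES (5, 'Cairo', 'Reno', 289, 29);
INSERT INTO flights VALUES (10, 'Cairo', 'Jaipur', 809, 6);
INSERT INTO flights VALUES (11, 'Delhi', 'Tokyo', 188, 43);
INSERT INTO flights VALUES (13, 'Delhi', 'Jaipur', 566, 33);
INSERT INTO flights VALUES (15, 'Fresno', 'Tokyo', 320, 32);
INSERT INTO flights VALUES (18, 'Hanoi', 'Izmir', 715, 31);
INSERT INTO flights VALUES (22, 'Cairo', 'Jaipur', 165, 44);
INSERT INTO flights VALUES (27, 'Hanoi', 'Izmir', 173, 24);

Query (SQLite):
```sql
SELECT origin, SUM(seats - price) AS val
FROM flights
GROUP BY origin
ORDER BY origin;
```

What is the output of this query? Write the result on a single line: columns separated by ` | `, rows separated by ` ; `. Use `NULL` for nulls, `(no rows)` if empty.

Cairo | -1184 ; Delhi | -678 ; Fresno | -288 ; Hanoi | -1113

For each row compute seats - price.
Group by origin; take SUM of the expression per group.
  Cairo: ids {5, 10, 22} → SUM(seats - price)=-1184
  Delhi: ids {11, 13} → SUM(seats - price)=-678
  Fresno: ids {15} → SUM(seats - price)=-288
  Hanoi: ids {1, 3, 18, 27} → SUM(seats - price)=-1113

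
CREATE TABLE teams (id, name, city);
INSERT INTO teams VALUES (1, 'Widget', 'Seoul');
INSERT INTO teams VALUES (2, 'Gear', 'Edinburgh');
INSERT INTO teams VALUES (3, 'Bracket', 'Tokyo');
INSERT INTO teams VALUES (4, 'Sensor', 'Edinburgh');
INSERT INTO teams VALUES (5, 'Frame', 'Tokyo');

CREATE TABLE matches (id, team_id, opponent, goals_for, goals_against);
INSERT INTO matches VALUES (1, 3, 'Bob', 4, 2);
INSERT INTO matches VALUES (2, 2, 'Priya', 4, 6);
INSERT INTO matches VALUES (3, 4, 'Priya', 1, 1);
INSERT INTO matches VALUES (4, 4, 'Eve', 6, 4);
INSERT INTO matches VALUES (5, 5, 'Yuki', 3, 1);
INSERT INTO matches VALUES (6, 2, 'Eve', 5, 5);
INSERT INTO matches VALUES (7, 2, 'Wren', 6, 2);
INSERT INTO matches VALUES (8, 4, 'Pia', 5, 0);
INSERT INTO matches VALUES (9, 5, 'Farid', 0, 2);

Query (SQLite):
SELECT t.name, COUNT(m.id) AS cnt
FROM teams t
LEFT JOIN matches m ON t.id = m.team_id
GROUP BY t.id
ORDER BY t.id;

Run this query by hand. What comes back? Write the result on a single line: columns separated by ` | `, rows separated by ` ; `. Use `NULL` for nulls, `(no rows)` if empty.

Widget | 0 ; Gear | 3 ; Bracket | 1 ; Sensor | 3 ; Frame | 2

LEFT JOIN keeps every teams row; unmatched ones get NULL for matches columns.
Group by teams.id and compute COUNT(m.id). COUNT(col) of an all-NULL group is 0.
  1: ids {—} → COUNT(m.id)=0
  2: ids {2, 6, 7} → COUNT(m.id)=3
  3: ids {1} → COUNT(m.id)=1
  4: ids {3, 4, 8} → COUNT(m.id)=3
  5: ids {5, 9} → COUNT(m.id)=2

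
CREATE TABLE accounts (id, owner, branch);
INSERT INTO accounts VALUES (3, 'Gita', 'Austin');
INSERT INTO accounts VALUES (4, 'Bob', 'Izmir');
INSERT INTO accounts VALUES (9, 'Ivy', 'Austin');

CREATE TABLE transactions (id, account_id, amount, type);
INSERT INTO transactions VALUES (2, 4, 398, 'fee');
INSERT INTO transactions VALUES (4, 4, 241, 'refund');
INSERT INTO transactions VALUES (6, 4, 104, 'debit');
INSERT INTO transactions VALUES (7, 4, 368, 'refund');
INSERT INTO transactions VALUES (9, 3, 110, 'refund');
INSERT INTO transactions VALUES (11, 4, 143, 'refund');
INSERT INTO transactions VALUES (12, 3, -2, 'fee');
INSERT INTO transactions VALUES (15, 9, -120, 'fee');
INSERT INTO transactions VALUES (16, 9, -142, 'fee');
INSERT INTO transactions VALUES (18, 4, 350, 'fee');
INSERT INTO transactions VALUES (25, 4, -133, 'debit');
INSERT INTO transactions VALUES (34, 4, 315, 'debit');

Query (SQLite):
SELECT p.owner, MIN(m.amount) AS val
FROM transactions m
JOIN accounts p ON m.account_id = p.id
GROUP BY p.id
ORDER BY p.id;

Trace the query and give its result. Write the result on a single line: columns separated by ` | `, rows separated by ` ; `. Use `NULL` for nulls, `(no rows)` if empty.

Gita | -2 ; Bob | -133 ; Ivy | -142

Join each transactions row to its accounts via account_id.
Group joined rows by accounts.id; compute MIN(m.amount) per group.
  3: ids {9, 12} → MIN(m.amount)=-2
  4: ids {2, 4, 6, 7, 11, 18, 25, 34} → MIN(m.amount)=-133
  9: ids {15, 16} → MIN(m.amount)=-142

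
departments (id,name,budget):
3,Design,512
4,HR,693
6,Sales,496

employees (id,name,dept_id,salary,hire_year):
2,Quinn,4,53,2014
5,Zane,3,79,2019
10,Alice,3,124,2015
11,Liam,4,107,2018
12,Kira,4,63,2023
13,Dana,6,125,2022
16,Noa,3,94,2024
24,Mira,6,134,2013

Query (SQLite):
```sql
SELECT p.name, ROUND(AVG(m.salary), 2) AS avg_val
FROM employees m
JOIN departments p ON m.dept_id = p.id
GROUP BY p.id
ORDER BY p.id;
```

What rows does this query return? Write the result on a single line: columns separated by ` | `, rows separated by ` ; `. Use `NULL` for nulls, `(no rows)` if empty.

Design | 99 ; HR | 74.33 ; Sales | 129.5

Join each employees row to its departments via dept_id.
Group joined rows by departments.id; compute ROUND(AVG(m.salary), 2) per group.
  3: ids {5, 10, 16} → ROUND(AVG(m.salary), 2)=99
  4: ids {2, 11, 12} → ROUND(AVG(m.salary), 2)=74.33
  6: ids {13, 24} → ROUND(AVG(m.salary), 2)=129.5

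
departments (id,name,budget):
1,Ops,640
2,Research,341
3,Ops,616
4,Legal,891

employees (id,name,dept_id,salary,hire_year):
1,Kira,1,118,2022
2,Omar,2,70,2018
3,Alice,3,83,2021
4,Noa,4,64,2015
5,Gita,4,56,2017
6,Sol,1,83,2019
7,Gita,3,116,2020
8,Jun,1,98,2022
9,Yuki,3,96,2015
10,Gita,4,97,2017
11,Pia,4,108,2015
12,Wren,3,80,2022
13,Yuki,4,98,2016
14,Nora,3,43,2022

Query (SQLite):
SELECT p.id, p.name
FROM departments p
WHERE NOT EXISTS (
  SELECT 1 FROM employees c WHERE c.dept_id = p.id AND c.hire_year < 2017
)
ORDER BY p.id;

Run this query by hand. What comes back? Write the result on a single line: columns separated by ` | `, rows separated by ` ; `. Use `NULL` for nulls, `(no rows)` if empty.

For each departments row, check whether any employees with matching dept_id has hire_year < 2017.
Keep rows where that is false.

1 | Ops ; 2 | Research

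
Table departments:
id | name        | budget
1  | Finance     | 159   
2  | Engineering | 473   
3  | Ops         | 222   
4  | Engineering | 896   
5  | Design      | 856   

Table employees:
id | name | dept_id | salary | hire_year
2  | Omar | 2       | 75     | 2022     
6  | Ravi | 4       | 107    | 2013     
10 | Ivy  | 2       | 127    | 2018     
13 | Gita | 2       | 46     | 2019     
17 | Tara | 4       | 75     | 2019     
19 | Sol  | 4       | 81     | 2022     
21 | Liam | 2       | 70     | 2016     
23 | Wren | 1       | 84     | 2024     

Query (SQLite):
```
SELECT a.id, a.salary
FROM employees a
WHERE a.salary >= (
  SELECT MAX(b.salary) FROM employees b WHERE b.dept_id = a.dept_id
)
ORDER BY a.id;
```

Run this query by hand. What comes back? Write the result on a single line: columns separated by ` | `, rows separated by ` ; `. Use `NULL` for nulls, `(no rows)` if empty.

6 | 107 ; 10 | 127 ; 23 | 84

For each employees row a, compute MAX(salary) over rows sharing a.dept_id.
Keep row a if a.salary >= that per-group MAX.
  dept_id=1: MAX(salary) = 84
  dept_id=2: MAX(salary) = 127
  dept_id=4: MAX(salary) = 107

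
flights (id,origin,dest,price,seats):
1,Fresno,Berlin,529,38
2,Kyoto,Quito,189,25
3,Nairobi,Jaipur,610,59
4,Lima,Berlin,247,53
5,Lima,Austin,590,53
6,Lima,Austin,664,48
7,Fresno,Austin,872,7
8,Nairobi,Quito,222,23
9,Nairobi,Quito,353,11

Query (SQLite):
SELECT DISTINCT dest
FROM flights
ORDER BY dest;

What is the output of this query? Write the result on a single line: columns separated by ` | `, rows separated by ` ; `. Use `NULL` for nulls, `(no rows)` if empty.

Collect distinct dest values from flights.

Austin ; Berlin ; Jaipur ; Quito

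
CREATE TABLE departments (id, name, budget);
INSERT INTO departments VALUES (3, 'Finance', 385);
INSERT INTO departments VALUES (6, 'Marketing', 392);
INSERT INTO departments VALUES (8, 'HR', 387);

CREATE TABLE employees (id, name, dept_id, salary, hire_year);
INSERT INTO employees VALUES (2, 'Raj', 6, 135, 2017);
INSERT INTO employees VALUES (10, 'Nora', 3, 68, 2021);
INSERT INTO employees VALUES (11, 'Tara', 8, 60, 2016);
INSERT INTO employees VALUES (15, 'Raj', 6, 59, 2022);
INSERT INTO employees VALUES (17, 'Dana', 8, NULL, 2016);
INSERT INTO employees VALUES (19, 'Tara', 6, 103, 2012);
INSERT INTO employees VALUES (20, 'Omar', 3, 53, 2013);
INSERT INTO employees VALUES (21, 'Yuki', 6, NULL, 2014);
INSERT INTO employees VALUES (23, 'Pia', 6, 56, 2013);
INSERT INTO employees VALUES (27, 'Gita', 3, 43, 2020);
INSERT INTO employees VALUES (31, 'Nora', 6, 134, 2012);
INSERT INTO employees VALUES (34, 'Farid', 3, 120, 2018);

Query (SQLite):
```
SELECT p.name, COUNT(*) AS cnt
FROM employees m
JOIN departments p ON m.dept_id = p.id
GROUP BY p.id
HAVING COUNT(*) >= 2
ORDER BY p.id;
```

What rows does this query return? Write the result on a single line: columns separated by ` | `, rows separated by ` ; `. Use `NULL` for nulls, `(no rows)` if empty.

Finance | 4 ; Marketing | 6 ; HR | 2

Join each employees row to its departments via dept_id.
Group joined rows by departments.id; compute COUNT(*) per group.
HAVING: keep groups with count ≥ 2.
  3: ids {10, 20, 27, 34} → COUNT(*)=4
  6: ids {2, 15, 19, 21, 23, 31} → COUNT(*)=6
  8: ids {11, 17} → COUNT(*)=2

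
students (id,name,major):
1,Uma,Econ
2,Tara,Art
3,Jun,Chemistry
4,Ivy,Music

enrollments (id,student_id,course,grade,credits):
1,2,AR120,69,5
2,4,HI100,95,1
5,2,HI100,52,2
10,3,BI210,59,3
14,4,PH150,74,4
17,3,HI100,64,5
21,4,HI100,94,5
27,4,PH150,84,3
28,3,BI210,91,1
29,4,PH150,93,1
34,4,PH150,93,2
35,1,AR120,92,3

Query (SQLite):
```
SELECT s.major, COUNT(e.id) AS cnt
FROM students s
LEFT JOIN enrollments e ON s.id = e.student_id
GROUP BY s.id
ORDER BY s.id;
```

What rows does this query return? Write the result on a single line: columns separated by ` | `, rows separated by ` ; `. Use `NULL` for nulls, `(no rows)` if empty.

Econ | 1 ; Art | 2 ; Chemistry | 3 ; Music | 6

LEFT JOIN keeps every students row; unmatched ones get NULL for enrollments columns.
Group by students.id and compute COUNT(e.id). COUNT(col) of an all-NULL group is 0.
  1: ids {35} → COUNT(e.id)=1
  2: ids {1, 5} → COUNT(e.id)=2
  3: ids {10, 17, 28} → COUNT(e.id)=3
  4: ids {2, 14, 21, 27, 29, 34} → COUNT(e.id)=6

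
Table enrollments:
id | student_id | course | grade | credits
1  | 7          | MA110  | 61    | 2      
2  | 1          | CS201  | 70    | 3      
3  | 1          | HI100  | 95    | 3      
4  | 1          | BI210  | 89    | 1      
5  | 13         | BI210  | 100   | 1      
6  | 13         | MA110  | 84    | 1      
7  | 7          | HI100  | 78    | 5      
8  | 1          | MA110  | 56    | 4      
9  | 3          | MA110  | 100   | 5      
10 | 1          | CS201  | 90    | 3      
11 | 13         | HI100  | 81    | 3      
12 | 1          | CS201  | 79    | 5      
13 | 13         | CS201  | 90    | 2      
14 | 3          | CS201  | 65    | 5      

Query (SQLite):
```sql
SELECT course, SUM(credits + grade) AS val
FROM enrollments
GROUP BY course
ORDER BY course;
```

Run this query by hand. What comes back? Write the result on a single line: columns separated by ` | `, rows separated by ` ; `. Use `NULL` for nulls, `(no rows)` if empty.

BI210 | 191 ; CS201 | 412 ; HI100 | 265 ; MA110 | 313

For each row compute credits + grade.
Group by course; take SUM of the expression per group.
  BI210: ids {4, 5} → SUM(credits + grade)=191
  CS201: ids {2, 10, 12, 13, 14} → SUM(credits + grade)=412
  HI100: ids {3, 7, 11} → SUM(credits + grade)=265
  MA110: ids {1, 6, 8, 9} → SUM(credits + grade)=313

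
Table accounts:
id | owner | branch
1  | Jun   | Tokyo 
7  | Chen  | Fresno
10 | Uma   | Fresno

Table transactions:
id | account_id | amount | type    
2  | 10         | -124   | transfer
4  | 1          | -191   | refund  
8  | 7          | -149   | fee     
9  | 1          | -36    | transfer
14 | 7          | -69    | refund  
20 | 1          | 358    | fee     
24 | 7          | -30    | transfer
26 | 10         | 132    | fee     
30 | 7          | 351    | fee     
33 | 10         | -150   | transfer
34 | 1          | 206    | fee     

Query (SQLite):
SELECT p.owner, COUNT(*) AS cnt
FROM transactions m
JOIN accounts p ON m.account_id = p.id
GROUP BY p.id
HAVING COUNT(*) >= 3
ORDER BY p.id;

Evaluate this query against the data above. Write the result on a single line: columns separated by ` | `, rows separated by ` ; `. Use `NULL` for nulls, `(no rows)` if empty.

Jun | 4 ; Chen | 4 ; Uma | 3

Join each transactions row to its accounts via account_id.
Group joined rows by accounts.id; compute COUNT(*) per group.
HAVING: keep groups with count ≥ 3.
  1: ids {4, 9, 20, 34} → COUNT(*)=4
  7: ids {8, 14, 24, 30} → COUNT(*)=4
  10: ids {2, 26, 33} → COUNT(*)=3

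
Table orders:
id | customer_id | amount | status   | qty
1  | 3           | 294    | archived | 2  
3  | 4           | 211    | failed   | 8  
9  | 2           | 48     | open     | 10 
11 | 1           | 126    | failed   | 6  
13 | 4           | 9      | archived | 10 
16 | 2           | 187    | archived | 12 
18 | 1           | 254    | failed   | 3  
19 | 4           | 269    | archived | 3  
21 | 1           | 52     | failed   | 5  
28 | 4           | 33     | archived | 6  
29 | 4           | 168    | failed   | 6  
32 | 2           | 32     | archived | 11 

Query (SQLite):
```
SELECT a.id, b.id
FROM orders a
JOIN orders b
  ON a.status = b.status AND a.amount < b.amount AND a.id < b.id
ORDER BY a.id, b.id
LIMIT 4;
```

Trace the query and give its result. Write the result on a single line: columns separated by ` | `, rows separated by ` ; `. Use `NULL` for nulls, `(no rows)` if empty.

3 | 18 ; 11 | 18 ; 11 | 29 ; 13 | 16

Pairs (a,b) with same status, a.amount < b.amount, a.id < b.id.
status groups: archived:{1,13,16,19,28,32} failed:{3,11,18,21,29} open:{9}
Ordered by (a.id, b.id); first 4.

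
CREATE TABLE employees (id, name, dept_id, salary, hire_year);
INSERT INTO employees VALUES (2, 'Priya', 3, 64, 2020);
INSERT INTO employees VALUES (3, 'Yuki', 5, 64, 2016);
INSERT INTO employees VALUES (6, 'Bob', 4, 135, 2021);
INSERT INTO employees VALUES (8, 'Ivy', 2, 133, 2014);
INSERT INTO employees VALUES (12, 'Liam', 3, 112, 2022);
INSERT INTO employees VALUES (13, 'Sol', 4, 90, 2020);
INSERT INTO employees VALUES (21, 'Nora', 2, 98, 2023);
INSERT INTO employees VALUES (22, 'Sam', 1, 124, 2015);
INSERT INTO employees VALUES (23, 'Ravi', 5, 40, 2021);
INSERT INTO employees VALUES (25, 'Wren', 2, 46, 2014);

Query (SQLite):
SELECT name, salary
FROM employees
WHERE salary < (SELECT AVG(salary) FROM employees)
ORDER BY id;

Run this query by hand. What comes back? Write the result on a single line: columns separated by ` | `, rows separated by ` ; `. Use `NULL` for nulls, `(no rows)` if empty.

Scalar subquery: AVG(salary) over all employees rows = 90.6.
Keep rows where salary < that value.

Priya | 64 ; Yuki | 64 ; Sol | 90 ; Ravi | 40 ; Wren | 46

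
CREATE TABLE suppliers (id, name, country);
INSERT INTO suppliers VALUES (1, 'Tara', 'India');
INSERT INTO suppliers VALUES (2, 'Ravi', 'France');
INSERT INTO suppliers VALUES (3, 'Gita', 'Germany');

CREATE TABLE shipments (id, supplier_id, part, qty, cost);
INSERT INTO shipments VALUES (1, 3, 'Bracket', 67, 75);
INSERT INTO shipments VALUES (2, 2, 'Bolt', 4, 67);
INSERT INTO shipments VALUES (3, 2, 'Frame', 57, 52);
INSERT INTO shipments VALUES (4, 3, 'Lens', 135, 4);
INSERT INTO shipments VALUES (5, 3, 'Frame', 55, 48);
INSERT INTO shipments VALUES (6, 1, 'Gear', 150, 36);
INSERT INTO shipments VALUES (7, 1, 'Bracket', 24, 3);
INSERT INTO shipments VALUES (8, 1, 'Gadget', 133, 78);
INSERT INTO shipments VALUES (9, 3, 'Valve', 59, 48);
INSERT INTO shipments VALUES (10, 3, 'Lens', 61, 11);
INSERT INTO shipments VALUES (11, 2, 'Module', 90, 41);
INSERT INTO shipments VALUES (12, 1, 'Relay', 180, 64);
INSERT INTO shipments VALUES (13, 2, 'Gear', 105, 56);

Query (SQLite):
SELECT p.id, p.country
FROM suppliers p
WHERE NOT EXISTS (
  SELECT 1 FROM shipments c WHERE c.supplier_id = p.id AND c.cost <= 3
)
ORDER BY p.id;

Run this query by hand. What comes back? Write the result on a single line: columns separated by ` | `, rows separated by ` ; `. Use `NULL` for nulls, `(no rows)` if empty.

2 | France ; 3 | Germany

For each suppliers row, check whether any shipments with matching supplier_id has cost <= 3.
Keep rows where that is false.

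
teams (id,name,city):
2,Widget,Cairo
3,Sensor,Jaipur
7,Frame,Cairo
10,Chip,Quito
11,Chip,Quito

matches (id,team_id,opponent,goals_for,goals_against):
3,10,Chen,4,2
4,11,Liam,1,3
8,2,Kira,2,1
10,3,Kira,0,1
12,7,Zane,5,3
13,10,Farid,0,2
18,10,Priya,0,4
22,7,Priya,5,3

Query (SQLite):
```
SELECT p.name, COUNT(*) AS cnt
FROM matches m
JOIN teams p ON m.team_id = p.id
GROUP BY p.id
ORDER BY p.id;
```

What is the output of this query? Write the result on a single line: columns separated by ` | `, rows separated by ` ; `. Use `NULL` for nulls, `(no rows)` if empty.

Join each matches row to its teams via team_id.
Group joined rows by teams.id; compute COUNT(*) per group.
  2: ids {8} → COUNT(*)=1
  3: ids {10} → COUNT(*)=1
  7: ids {12, 22} → COUNT(*)=2
  10: ids {3, 13, 18} → COUNT(*)=3
  11: ids {4} → COUNT(*)=1

Widget | 1 ; Sensor | 1 ; Frame | 2 ; Chip | 3 ; Chip | 1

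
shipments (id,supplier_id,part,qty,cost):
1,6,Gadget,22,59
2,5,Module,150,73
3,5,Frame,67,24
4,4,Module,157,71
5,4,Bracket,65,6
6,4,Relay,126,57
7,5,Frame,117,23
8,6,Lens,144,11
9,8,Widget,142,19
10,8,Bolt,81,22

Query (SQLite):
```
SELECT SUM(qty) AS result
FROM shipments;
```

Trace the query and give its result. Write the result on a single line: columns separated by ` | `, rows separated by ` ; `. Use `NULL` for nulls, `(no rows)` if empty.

All qty values: [22, 150, 67, 157, 65, 126, 117, 144, 142, 81].
SUM of non-NULL values = 1071.

1071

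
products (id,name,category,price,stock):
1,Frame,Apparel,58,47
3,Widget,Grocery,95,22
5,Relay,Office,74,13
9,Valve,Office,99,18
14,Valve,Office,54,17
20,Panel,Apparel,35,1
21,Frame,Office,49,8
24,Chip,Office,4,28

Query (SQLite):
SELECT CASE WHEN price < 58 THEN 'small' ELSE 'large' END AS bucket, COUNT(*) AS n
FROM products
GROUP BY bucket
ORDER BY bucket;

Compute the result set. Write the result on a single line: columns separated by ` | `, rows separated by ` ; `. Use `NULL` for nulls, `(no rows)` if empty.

large | 4 ; small | 4

Bucket rows by price < 58 → 'small' else 'large'; count each bucket.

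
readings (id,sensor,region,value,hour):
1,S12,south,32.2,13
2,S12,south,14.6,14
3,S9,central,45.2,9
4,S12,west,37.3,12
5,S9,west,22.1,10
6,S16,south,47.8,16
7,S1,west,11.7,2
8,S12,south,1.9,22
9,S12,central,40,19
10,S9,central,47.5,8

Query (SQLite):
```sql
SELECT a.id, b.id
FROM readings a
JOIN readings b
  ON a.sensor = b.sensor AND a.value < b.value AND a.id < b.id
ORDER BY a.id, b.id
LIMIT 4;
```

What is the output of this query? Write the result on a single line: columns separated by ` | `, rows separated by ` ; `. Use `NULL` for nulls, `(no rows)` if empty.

Pairs (a,b) with same sensor, a.value < b.value, a.id < b.id.
sensor groups: S1:{7} S12:{1,2,4,8,9} S16:{6} S9:{3,5,10}
Ordered by (a.id, b.id); first 4.

1 | 4 ; 1 | 9 ; 2 | 4 ; 2 | 9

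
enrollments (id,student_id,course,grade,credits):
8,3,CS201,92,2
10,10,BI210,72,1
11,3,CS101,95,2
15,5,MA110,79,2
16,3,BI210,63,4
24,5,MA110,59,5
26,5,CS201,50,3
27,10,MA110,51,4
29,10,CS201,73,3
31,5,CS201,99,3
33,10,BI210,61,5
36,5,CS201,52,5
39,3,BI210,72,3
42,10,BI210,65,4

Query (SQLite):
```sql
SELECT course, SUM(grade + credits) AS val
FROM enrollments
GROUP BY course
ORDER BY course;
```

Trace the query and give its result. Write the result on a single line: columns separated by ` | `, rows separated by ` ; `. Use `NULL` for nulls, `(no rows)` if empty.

For each row compute grade + credits.
Group by course; take SUM of the expression per group.
  BI210: ids {10, 16, 33, 39, 42} → SUM(grade + credits)=350
  CS101: ids {11} → SUM(grade + credits)=97
  CS201: ids {8, 26, 29, 31, 36} → SUM(grade + credits)=382
  MA110: ids {15, 24, 27} → SUM(grade + credits)=200

BI210 | 350 ; CS101 | 97 ; CS201 | 382 ; MA110 | 200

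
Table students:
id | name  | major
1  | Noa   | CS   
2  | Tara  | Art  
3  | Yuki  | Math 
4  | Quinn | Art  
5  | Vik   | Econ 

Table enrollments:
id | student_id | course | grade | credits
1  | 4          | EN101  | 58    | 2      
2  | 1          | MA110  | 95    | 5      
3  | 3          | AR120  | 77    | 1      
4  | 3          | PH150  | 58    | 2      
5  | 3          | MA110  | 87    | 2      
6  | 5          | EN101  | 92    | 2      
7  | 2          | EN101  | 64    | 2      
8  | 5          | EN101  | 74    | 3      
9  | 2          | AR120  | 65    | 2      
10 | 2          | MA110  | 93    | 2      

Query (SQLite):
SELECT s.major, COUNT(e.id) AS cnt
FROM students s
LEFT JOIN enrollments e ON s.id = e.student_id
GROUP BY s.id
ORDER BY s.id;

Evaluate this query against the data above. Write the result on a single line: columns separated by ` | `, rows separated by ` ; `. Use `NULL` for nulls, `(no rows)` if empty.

LEFT JOIN keeps every students row; unmatched ones get NULL for enrollments columns.
Group by students.id and compute COUNT(e.id). COUNT(col) of an all-NULL group is 0.
  1: ids {2} → COUNT(e.id)=1
  2: ids {7, 9, 10} → COUNT(e.id)=3
  3: ids {3, 4, 5} → COUNT(e.id)=3
  4: ids {1} → COUNT(e.id)=1
  5: ids {6, 8} → COUNT(e.id)=2

CS | 1 ; Art | 3 ; Math | 3 ; Art | 1 ; Econ | 2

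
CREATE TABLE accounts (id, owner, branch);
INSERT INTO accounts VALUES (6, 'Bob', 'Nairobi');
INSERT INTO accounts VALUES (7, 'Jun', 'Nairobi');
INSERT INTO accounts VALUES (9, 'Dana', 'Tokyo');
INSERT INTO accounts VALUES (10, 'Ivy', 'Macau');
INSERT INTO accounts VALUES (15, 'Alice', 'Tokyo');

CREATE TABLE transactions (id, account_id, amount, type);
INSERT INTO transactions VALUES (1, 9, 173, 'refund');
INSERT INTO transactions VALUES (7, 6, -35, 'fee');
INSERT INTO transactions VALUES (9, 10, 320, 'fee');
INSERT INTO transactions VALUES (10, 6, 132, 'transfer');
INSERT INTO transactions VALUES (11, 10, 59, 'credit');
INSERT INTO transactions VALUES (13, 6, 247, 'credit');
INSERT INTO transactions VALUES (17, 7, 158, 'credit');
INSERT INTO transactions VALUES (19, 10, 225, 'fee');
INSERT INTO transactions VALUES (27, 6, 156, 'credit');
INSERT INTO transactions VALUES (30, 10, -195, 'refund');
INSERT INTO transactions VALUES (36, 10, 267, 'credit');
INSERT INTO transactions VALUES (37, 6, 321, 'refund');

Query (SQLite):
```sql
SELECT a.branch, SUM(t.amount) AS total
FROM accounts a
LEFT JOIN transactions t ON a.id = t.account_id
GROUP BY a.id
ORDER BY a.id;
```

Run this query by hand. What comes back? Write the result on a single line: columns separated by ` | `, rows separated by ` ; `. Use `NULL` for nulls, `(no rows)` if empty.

LEFT JOIN keeps every accounts row; unmatched ones get NULL for transactions columns.
Group by accounts.id and compute SUM(t.amount). SUM over an all-NULL group is NULL.
  6: ids {7, 10, 13, 27, 37} → SUM(t.amount)=821
  7: ids {17} → SUM(t.amount)=158
  9: ids {1} → SUM(t.amount)=173
  10: ids {9, 11, 19, 30, 36} → SUM(t.amount)=676
  15: ids {—} → SUM(t.amount)=NULL

Nairobi | 821 ; Nairobi | 158 ; Tokyo | 173 ; Macau | 676 ; Tokyo | NULL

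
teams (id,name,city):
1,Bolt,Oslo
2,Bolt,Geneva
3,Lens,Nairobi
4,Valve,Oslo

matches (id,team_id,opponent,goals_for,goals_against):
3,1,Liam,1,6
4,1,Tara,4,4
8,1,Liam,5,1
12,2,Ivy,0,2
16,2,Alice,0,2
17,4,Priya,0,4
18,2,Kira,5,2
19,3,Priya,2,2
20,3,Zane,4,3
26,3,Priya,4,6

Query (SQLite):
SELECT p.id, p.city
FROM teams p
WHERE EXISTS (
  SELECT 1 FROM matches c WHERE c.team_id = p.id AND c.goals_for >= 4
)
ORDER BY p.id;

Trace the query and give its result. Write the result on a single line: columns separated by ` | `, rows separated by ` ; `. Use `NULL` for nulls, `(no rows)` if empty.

1 | Oslo ; 2 | Geneva ; 3 | Nairobi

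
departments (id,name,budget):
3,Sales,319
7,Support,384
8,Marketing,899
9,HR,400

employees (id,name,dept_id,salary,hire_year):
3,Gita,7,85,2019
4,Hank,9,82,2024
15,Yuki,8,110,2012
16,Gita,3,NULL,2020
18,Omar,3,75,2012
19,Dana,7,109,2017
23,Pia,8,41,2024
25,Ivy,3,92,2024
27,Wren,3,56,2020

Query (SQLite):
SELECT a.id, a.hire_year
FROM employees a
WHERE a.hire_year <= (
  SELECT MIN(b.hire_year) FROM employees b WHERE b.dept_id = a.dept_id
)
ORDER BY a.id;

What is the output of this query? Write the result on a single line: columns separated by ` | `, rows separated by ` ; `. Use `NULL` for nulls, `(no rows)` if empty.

4 | 2024 ; 15 | 2012 ; 18 | 2012 ; 19 | 2017

For each employees row a, compute MIN(hire_year) over rows sharing a.dept_id.
Keep row a if a.hire_year <= that per-group MIN.
  dept_id=3: MIN(hire_year) = 2012
  dept_id=7: MIN(hire_year) = 2017
  dept_id=8: MIN(hire_year) = 2012
  dept_id=9: MIN(hire_year) = 2024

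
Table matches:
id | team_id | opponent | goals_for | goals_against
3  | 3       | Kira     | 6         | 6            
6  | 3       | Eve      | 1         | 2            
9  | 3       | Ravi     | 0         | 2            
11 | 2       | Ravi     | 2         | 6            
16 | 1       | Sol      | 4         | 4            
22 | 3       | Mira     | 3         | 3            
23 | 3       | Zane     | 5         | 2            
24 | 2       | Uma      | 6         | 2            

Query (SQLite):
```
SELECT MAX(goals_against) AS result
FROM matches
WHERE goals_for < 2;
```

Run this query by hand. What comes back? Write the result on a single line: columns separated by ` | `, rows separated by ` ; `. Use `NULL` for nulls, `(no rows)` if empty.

2

Rows where goals_for < 2 → goals_against values: [2, 2].
MAX of non-NULL values = 2.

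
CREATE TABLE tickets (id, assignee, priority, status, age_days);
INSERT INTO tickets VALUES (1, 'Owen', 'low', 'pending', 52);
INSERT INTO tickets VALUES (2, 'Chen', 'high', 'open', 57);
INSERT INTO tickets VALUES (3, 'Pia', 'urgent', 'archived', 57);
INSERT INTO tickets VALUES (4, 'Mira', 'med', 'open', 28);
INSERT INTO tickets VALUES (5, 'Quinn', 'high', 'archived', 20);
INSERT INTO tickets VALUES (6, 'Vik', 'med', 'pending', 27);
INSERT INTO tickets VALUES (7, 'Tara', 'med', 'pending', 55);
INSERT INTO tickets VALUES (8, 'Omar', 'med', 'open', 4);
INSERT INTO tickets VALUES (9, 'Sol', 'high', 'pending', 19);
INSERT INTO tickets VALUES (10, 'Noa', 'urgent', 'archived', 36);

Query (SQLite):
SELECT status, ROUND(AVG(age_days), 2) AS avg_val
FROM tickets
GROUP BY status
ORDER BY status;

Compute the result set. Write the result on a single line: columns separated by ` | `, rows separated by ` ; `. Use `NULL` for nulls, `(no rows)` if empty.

Partition tickets by status; compute ROUND(AVG(age_days), 2) within each group.
  archived: ids {3, 5, 10} → ROUND(AVG(age_days), 2)=37.67
  open: ids {2, 4, 8} → ROUND(AVG(age_days), 2)=29.67
  pending: ids {1, 6, 7, 9} → ROUND(AVG(age_days), 2)=38.25

archived | 37.67 ; open | 29.67 ; pending | 38.25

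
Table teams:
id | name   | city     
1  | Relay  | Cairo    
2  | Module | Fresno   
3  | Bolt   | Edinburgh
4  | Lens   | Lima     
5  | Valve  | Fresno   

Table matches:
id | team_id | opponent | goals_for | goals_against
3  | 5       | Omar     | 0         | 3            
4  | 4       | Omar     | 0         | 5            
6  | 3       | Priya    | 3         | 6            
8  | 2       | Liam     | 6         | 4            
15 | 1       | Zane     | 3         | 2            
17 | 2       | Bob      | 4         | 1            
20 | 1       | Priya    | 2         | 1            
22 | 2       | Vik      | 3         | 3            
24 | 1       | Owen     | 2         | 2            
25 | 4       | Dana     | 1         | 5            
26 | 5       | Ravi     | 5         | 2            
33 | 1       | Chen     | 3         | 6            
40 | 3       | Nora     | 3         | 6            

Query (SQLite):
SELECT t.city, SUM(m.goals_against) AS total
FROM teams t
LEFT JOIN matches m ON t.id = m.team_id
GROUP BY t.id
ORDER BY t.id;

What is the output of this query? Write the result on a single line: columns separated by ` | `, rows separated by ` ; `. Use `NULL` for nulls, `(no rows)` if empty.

Cairo | 11 ; Fresno | 8 ; Edinburgh | 12 ; Lima | 10 ; Fresno | 5

LEFT JOIN keeps every teams row; unmatched ones get NULL for matches columns.
Group by teams.id and compute SUM(m.goals_against). SUM over an all-NULL group is NULL.
  1: ids {15, 20, 24, 33} → SUM(m.goals_against)=11
  2: ids {8, 17, 22} → SUM(m.goals_against)=8
  3: ids {6, 40} → SUM(m.goals_against)=12
  4: ids {4, 25} → SUM(m.goals_against)=10
  5: ids {3, 26} → SUM(m.goals_against)=5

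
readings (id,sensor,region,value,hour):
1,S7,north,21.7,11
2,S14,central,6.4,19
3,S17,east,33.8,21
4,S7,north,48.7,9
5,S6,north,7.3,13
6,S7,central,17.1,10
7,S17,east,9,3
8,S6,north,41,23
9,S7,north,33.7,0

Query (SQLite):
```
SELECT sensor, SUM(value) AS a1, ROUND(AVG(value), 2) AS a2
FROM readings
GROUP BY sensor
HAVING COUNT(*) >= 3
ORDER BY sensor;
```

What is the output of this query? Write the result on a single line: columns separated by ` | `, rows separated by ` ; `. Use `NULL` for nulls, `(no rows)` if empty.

Group readings by sensor.
Per group compute: SUM(value), ROUND(AVG(value), 2).
HAVING: drop groups with fewer than 3 rows.
  S14: ids {2} → SUM(value)=6.4, ROUND(AVG(value), 2)=6.4
  S17: ids {3, 7} → SUM(value)=42.8, ROUND(AVG(value), 2)=21.4
  S6: ids {5, 8} → SUM(value)=48.3, ROUND(AVG(value), 2)=24.15
  S7: ids {1, 4, 6, 9} → SUM(value)=121.2, ROUND(AVG(value), 2)=30.3

S7 | 121.2 | 30.3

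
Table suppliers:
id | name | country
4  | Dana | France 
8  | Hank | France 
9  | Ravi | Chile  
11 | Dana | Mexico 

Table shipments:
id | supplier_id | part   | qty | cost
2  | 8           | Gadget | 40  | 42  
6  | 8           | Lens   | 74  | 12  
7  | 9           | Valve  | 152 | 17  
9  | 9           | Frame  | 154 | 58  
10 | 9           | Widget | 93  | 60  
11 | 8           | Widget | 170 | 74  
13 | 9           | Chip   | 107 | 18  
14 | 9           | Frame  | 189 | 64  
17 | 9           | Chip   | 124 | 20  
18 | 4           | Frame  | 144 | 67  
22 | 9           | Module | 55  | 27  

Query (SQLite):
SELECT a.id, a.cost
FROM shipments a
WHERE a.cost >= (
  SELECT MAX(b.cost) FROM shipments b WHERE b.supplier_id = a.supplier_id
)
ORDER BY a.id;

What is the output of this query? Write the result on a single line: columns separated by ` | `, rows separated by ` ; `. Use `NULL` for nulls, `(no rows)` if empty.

11 | 74 ; 14 | 64 ; 18 | 67

For each shipments row a, compute MAX(cost) over rows sharing a.supplier_id.
Keep row a if a.cost >= that per-group MAX.
  supplier_id=4: MAX(cost) = 67
  supplier_id=8: MAX(cost) = 74
  supplier_id=9: MAX(cost) = 64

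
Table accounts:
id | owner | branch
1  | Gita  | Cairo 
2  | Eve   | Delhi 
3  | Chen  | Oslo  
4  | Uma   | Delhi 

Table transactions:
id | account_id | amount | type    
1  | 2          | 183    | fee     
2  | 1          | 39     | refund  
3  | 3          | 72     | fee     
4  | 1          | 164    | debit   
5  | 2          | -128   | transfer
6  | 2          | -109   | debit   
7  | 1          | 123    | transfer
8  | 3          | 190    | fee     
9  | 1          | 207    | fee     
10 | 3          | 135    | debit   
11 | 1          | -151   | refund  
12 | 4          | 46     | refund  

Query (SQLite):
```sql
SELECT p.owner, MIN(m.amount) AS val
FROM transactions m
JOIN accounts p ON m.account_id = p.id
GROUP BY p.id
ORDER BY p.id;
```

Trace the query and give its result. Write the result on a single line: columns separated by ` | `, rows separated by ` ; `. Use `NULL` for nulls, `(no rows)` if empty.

Gita | -151 ; Eve | -128 ; Chen | 72 ; Uma | 46

Join each transactions row to its accounts via account_id.
Group joined rows by accounts.id; compute MIN(m.amount) per group.
  1: ids {2, 4, 7, 9, 11} → MIN(m.amount)=-151
  2: ids {1, 5, 6} → MIN(m.amount)=-128
  3: ids {3, 8, 10} → MIN(m.amount)=72
  4: ids {12} → MIN(m.amount)=46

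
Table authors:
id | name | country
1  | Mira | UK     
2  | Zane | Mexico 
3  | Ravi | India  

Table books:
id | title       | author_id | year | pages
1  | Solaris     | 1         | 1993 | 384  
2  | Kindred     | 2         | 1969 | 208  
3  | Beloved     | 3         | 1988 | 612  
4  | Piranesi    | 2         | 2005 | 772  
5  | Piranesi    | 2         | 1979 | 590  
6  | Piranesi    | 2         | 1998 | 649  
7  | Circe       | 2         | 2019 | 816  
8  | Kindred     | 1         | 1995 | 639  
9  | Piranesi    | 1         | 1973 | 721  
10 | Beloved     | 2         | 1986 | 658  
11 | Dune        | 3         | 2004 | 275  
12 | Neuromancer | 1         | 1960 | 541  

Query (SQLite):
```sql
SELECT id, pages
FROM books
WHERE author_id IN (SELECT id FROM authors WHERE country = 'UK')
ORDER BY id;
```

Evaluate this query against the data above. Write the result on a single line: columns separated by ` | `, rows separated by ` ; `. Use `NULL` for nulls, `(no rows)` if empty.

1 | 384 ; 8 | 639 ; 9 | 721 ; 12 | 541

Inner query: authors.id where country = 'UK'.
Outer: keep books rows whose author_id is in that set.
Inner query → {1}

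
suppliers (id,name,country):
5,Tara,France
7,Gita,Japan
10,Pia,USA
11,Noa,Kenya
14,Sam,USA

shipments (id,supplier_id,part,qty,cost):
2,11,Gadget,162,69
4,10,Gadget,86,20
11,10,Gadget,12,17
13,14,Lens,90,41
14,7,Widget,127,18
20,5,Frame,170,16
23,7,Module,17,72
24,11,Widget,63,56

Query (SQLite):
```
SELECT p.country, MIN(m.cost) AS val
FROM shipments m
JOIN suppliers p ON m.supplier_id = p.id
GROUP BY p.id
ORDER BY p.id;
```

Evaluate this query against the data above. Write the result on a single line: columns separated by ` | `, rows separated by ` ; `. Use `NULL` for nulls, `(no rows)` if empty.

France | 16 ; Japan | 18 ; USA | 17 ; Kenya | 56 ; USA | 41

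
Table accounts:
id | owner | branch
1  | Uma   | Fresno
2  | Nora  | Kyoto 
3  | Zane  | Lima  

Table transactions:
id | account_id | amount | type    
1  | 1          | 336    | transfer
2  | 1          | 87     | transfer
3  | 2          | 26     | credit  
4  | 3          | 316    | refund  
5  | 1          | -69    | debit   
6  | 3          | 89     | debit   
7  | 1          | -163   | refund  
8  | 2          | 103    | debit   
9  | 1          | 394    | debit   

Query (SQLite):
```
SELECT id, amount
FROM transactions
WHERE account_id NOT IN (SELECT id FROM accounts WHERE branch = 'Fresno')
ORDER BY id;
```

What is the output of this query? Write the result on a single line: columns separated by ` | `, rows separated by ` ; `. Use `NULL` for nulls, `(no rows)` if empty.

Inner query: accounts.id where branch = 'Fresno'.
Outer: keep transactions rows whose account_id is not in that set.
Inner query → {1}

3 | 26 ; 4 | 316 ; 6 | 89 ; 8 | 103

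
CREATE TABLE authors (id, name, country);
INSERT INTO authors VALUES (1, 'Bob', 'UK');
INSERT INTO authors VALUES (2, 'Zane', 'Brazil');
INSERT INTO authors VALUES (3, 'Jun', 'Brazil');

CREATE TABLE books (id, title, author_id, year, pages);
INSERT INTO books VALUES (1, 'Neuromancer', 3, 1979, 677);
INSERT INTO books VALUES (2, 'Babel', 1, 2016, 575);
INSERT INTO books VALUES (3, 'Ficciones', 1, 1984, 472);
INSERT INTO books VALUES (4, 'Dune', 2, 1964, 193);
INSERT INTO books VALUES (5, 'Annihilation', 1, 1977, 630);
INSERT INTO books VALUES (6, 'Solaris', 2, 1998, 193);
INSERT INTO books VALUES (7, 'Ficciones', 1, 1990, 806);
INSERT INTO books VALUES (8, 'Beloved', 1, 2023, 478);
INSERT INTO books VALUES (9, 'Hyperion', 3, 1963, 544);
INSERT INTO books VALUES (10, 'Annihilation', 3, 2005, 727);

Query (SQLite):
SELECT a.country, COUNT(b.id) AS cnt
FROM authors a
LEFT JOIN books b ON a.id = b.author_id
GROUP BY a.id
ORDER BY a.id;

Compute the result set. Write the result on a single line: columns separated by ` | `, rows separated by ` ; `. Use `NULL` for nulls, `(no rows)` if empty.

LEFT JOIN keeps every authors row; unmatched ones get NULL for books columns.
Group by authors.id and compute COUNT(b.id). COUNT(col) of an all-NULL group is 0.
  1: ids {2, 3, 5, 7, 8} → COUNT(b.id)=5
  2: ids {4, 6} → COUNT(b.id)=2
  3: ids {1, 9, 10} → COUNT(b.id)=3

UK | 5 ; Brazil | 2 ; Brazil | 3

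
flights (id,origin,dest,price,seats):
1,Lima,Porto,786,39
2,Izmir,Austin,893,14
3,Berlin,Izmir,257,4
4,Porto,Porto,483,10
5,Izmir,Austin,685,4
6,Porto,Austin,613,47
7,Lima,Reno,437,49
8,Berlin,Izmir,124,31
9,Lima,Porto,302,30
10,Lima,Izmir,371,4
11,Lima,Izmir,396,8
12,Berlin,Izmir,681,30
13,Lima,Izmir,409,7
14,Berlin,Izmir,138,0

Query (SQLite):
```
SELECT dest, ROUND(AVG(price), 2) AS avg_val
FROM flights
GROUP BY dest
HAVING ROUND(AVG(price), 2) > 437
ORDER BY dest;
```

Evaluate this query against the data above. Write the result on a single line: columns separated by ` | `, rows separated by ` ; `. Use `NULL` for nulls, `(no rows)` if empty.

Partition flights by dest; compute ROUND(AVG(price), 2) within each group.
HAVING: keep groups where ROUND(AVG(price), 2) > 437.
  Austin: ids {2, 5, 6} → ROUND(AVG(price), 2)=730.33
  Izmir: ids {3, 8, 10, 11, 12, 13, 14} → ROUND(AVG(price), 2)=339.43
  Porto: ids {1, 4, 9} → ROUND(AVG(price), 2)=523.67
  Reno: ids {7} → ROUND(AVG(price), 2)=437

Austin | 730.33 ; Porto | 523.67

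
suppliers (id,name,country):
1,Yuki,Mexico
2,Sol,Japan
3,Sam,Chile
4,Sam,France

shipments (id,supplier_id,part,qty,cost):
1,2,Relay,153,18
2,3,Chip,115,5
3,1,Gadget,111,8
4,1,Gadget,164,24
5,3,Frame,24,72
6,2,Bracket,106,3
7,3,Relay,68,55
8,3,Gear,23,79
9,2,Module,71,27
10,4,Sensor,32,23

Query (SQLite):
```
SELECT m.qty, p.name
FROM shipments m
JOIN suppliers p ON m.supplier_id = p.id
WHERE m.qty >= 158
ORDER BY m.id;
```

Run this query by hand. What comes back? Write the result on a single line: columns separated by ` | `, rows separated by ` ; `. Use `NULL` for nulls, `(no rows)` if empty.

164 | Yuki

Each shipments row matches the suppliers row where supplier_id = suppliers.id.
Then keep rows with m.qty >= 158.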